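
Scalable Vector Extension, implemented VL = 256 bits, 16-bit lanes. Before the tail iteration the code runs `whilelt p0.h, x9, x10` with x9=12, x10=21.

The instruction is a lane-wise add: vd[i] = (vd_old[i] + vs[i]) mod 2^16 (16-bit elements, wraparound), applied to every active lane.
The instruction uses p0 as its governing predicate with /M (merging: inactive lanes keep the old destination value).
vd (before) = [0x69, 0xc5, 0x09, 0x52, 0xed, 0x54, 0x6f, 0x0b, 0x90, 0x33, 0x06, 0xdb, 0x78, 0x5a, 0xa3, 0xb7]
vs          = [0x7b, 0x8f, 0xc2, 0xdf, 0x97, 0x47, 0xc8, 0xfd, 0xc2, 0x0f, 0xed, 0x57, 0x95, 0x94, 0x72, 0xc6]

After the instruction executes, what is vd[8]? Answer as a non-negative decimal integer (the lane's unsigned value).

vd[8] = 338

256-bit reg / 16-bit elem → 16 lanes
active while 12+j < 21, i.e. j ∈ [0,9) capped at 16 ⇒ 9
  i=0: add(0x69,0x7b) → 228
  i=1: add(0xc5,0x8f) → 340
  i=2: add(0x09,0xc2) → 203
  i=3: add(0x52,0xdf) → 305
  i=4: add(0xed,0x97) → 388
  i=5: add(0x54,0x47) → 155
  i=6: add(0x6f,0xc8) → 311
  i=7: add(0x0b,0xfd) → 264
  i=8: add(0x90,0xc2) → 338
  i=9: tail/keep → 51
  i=10: tail/keep → 6
  i=11: tail/keep → 219
  i=12: tail/keep → 120
  i=13: tail/keep → 90
  i=14: tail/keep → 163
  i=15: tail/keep → 183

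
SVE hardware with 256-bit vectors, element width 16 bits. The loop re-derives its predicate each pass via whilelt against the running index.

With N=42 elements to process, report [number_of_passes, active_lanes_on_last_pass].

256-bit reg / 16-bit elem → 16 lanes
iterations = ceil(42/16) = 3; final-pass vl = 10

[iterations, last_vl] = [3, 10]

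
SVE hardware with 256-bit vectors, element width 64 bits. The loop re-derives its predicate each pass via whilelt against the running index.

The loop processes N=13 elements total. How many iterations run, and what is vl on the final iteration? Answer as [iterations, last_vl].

[iterations, last_vl] = [4, 1]

lane count: 256 div 64 = 4
N=13: ⌈13/4⌉ = 4 iters; last vl = 13 − 3×4 = 1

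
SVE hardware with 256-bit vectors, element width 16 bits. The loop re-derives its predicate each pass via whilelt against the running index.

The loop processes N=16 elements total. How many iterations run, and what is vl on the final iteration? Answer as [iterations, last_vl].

lane count: 256 div 16 = 16
16 elements at 16/iter → 1 passes, remainder 16 on the last

[iterations, last_vl] = [1, 16]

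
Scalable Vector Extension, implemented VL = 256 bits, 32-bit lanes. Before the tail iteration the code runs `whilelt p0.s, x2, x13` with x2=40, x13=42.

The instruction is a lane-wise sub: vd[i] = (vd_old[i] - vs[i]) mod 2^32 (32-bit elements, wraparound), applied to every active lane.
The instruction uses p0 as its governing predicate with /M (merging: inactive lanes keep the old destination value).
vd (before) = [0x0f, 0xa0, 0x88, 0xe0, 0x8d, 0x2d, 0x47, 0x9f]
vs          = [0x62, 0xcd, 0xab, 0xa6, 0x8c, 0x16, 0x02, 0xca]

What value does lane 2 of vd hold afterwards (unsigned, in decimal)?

lane count: 256 div 32 = 8
whilelt: lane j active iff 40+j < 42 → j < 2 → 2 active
vd[0] sub(0x0f,0x62) -> 0xffffffad
vd[1] sub(0xa0,0xcd) -> 0xffffffd3
vd[2] tail/keep -> 0x88
vd[3] tail/keep -> 0xe0
vd[4] tail/keep -> 0x8d
vd[5] tail/keep -> 0x2d
vd[6] tail/keep -> 0x47
vd[7] tail/keep -> 0x9f

vd[2] = 136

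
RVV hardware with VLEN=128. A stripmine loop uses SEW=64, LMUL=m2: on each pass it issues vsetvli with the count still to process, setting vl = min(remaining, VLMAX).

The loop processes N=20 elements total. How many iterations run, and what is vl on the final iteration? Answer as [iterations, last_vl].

lanes per group: 128·2/64 = 4
20 elements at 4/iter → 5 passes, remainder 4 on the last

[iterations, last_vl] = [5, 4]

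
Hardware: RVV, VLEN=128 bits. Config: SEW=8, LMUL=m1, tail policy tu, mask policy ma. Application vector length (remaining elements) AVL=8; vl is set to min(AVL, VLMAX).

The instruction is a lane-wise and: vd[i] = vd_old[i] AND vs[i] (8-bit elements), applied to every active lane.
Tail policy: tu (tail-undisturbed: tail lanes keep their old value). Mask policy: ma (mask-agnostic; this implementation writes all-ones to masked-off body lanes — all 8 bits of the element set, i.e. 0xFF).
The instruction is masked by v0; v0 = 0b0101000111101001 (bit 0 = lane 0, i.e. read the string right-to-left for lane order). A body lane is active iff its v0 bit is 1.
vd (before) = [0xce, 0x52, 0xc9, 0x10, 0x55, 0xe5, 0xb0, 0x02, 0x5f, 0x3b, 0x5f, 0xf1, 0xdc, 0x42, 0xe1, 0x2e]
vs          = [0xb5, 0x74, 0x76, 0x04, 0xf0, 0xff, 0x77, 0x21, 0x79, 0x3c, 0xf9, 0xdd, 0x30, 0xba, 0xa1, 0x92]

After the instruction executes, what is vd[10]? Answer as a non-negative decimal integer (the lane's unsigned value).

vd[10] = 95

VLMAX = VLEN×LMUL/SEW = 128×1/8 = 16
vl ← min(8, 16) = 8
[0] and(0xce,0xb5) = 0x84
[1] mask-off/ones = 0xff
[2] mask-off/ones = 0xff
[3] and(0x10,0x04) = 0x00
[4] mask-off/ones = 0xff
[5] and(0xe5,0xff) = 0xe5
[6] and(0xb0,0x77) = 0x30
[7] and(0x02,0x21) = 0x00
[8] tail/keep = 0x5f
[9] tail/keep = 0x3b
[10] tail/keep = 0x5f
[11] tail/keep = 0xf1
[12] tail/keep = 0xdc
[13] tail/keep = 0x42
[14] tail/keep = 0xe1
[15] tail/keep = 0x2e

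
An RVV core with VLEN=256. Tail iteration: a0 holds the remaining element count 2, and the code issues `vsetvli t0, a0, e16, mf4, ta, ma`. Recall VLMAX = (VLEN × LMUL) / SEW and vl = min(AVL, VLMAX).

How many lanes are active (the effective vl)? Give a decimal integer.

vl = 2

lanes per group: 256·1/4/16 = 4
vl ← min(2, 4) = 2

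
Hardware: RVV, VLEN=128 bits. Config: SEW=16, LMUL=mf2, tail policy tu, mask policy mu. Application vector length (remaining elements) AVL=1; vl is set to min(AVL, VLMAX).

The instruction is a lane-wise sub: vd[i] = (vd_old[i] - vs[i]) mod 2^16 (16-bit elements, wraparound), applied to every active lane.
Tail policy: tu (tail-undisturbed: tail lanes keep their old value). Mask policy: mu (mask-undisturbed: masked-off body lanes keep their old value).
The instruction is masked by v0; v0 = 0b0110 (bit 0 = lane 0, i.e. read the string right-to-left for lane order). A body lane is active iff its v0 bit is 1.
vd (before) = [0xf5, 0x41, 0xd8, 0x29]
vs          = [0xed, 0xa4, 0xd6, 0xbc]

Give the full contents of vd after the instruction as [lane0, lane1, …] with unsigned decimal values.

lanes per group: 128·1/2/16 = 4
vl ← min(1, 4) = 1
lane  0: mask-off/keep ⇒ 0xf5
lane  1: tail/keep ⇒ 0x41
lane  2: tail/keep ⇒ 0xd8
lane  3: tail/keep ⇒ 0x29

vd = [245, 65, 216, 41]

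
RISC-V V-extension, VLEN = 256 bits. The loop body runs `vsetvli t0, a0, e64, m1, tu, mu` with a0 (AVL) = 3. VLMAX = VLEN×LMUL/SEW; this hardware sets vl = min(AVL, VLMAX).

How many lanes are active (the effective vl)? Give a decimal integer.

vl = 3

VLMAX = (256 × 1) / 64 = 4 lanes
AVL=3 ≤ VLMAX=4, so vl = 3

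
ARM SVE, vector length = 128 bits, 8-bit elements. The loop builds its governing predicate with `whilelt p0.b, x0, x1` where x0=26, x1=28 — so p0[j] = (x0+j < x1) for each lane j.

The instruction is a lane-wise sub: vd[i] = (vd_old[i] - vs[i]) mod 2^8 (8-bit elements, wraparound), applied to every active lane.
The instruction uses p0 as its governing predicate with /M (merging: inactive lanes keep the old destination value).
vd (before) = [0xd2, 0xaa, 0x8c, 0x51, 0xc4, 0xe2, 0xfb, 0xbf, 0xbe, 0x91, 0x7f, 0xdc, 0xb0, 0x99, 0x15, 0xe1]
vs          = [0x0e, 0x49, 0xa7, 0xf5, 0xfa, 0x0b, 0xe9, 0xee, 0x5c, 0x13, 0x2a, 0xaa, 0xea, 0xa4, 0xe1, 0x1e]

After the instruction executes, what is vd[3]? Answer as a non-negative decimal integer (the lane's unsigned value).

lane count: 128 div 8 = 16
active while 26+j < 28, i.e. j ∈ [0,2) capped at 16 ⇒ 2
[0] sub(0xd2,0x0e) = 0xc4
[1] sub(0xaa,0x49) = 0x61
[2] tail/keep = 0x8c
[3] tail/keep = 0x51
[4] tail/keep = 0xc4
[5] tail/keep = 0xe2
[6] tail/keep = 0xfb
[7] tail/keep = 0xbf
[8] tail/keep = 0xbe
[9] tail/keep = 0x91
[10] tail/keep = 0x7f
[11] tail/keep = 0xdc
[12] tail/keep = 0xb0
[13] tail/keep = 0x99
[14] tail/keep = 0x15
[15] tail/keep = 0xe1

vd[3] = 81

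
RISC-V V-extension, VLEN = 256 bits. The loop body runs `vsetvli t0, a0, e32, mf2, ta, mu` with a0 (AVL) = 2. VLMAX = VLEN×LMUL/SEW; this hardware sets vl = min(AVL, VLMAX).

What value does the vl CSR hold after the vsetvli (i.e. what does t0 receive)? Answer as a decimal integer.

vl = 2

lanes per group: 256·1/2/32 = 4
AVL=2 ≤ VLMAX=4, so vl = 2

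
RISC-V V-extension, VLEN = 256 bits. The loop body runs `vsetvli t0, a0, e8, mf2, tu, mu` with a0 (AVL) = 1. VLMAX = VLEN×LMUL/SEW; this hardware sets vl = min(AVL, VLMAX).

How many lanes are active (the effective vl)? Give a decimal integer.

vl = 1

VLMAX = VLEN×LMUL/SEW = 256×1/2/8 = 16
vl ← min(1, 16) = 1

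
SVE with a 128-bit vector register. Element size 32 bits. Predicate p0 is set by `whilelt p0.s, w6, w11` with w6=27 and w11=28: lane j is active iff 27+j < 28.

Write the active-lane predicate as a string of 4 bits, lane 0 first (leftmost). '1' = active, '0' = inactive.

predicate = 1000

lane count: 128 div 32 = 4
whilelt: lane j active iff 27+j < 28 → j < 1 → 1 active
bits (lane 0 leftmost): 1000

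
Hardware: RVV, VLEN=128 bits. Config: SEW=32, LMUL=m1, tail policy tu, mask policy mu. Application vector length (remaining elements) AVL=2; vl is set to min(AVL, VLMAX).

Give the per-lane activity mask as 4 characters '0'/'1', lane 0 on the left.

predicate = 1100

lanes per group: 128·1/32 = 4
vl ← min(2, 4) = 2
bits (lane 0 leftmost): 1100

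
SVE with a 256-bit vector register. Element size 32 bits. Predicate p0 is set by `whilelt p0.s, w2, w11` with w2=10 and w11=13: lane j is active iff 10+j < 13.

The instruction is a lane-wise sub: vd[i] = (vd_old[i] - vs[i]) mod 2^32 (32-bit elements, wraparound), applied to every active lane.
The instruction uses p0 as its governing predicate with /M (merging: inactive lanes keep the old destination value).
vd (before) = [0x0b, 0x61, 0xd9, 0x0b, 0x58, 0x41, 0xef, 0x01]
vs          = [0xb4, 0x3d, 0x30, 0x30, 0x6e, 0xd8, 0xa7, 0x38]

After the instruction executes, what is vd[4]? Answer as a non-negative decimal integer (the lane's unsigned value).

lane count: 256 div 32 = 8
p0[j] = (10+j < 13); true for j=0..2 → 3 lanes set
  i=0: sub(0x0b,0xb4) → 4294967127
  i=1: sub(0x61,0x3d) → 36
  i=2: sub(0xd9,0x30) → 169
  i=3: tail/keep → 11
  i=4: tail/keep → 88
  i=5: tail/keep → 65
  i=6: tail/keep → 239
  i=7: tail/keep → 1

vd[4] = 88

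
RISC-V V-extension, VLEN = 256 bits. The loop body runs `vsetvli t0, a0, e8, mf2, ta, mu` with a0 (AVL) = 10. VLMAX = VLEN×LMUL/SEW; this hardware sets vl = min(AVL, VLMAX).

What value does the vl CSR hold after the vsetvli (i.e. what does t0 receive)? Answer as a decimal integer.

VLMAX = VLEN×LMUL/SEW = 256×1/2/8 = 16
AVL=10 ≤ VLMAX=16, so vl = 10

vl = 10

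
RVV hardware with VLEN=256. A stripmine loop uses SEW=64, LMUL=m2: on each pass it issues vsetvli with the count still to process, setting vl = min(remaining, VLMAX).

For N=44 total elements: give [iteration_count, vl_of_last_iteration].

VLMAX = VLEN×LMUL/SEW = 256×2/64 = 8
iterations = ceil(44/8) = 6; final-pass vl = 4

[iterations, last_vl] = [6, 4]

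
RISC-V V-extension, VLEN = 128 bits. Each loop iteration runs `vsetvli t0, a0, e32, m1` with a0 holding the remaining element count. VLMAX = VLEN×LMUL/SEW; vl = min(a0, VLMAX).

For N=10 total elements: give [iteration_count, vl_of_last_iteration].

[iterations, last_vl] = [3, 2]

VLMAX = (128 × 1) / 32 = 4 lanes
10 elements at 4/iter → 3 passes, remainder 2 on the last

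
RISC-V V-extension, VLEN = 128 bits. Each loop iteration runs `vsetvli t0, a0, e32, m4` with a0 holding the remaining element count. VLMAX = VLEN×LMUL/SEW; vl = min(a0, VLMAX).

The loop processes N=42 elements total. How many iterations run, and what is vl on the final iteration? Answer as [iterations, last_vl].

VLMAX = (128 × 4) / 32 = 16 lanes
iterations = ceil(42/16) = 3; final-pass vl = 10

[iterations, last_vl] = [3, 10]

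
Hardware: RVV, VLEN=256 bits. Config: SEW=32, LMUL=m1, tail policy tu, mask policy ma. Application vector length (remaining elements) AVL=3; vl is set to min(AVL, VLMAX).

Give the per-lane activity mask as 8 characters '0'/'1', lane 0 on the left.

VLMAX = (256 × 1) / 32 = 8 lanes
vl ← min(3, 8) = 3
bits (lane 0 leftmost): 11100000

predicate = 11100000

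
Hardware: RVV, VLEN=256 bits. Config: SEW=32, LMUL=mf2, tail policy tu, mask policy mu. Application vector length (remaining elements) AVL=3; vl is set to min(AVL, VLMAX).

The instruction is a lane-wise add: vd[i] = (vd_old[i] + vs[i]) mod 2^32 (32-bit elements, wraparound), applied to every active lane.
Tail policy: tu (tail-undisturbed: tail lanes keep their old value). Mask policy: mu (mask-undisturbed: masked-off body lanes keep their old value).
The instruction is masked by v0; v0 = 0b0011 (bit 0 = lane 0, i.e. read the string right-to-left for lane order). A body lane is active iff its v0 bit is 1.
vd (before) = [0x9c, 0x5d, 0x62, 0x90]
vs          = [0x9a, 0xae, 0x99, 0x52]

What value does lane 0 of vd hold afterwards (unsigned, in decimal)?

lanes per group: 256·1/2/32 = 4
vl = min(AVL, VLMAX) = min(3, 4) = 3
[0] add(0x9c,0x9a) = 0x136
[1] add(0x5d,0xae) = 0x10b
[2] mask-off/keep = 0x62
[3] tail/keep = 0x90

vd[0] = 310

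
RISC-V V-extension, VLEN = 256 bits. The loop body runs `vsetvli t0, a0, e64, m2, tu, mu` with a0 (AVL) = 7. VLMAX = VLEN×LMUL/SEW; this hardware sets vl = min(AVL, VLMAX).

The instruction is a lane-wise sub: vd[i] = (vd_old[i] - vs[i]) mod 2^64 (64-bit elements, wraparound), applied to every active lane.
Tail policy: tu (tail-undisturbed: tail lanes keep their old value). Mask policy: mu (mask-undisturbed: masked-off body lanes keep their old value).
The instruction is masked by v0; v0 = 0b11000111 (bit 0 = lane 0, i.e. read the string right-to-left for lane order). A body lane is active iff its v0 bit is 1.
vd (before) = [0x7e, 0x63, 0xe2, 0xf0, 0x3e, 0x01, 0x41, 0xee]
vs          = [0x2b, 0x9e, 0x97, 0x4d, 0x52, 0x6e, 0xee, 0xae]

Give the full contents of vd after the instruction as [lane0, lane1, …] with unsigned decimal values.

VLMAX = (256 × 2) / 64 = 8 lanes
AVL=7 ≤ VLMAX=8, so vl = 7
vd[0] sub(0x7e,0x2b) -> 0x53
vd[1] sub(0x63,0x9e) -> 0xffffffffffffffc5
vd[2] sub(0xe2,0x97) -> 0x4b
vd[3] mask-off/keep -> 0xf0
vd[4] mask-off/keep -> 0x3e
vd[5] mask-off/keep -> 0x01
vd[6] sub(0x41,0xee) -> 0xffffffffffffff53
vd[7] tail/keep -> 0xee

vd = [83, 18446744073709551557, 75, 240, 62, 1, 18446744073709551443, 238]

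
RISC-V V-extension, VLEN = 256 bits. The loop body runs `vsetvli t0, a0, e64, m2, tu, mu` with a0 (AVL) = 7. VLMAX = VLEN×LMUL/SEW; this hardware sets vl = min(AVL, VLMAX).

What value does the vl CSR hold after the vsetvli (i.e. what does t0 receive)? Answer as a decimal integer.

vl = 7

VLMAX = VLEN×LMUL/SEW = 256×2/64 = 8
vl = min(AVL, VLMAX) = min(7, 8) = 7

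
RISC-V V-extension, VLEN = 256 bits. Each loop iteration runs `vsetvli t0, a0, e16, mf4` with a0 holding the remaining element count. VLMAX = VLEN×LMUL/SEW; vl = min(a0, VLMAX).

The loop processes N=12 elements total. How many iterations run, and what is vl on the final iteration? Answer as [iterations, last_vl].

[iterations, last_vl] = [3, 4]

lanes per group: 256·1/4/16 = 4
12 elements at 4/iter → 3 passes, remainder 4 on the last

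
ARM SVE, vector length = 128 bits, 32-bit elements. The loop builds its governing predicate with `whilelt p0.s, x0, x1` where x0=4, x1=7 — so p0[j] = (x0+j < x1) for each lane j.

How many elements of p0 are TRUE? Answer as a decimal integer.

lane count: 128 div 32 = 4
whilelt: lane j active iff 4+j < 7 → j < 3 → 3 active

vl = 3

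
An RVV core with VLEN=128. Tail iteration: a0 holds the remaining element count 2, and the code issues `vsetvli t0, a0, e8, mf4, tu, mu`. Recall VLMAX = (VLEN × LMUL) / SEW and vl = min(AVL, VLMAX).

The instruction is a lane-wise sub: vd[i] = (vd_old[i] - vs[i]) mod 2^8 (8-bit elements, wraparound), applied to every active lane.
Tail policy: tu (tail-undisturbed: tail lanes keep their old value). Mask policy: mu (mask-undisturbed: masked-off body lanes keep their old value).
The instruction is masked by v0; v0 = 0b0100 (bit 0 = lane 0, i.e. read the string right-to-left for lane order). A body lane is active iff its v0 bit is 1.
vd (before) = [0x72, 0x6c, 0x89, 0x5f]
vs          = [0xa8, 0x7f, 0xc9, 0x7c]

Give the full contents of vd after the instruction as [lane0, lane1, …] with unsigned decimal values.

vd = [114, 108, 137, 95]

lanes per group: 128·1/4/8 = 4
vl = min(AVL, VLMAX) = min(2, 4) = 2
lane  0: mask-off/keep ⇒ 0x72
lane  1: mask-off/keep ⇒ 0x6c
lane  2: tail/keep ⇒ 0x89
lane  3: tail/keep ⇒ 0x5f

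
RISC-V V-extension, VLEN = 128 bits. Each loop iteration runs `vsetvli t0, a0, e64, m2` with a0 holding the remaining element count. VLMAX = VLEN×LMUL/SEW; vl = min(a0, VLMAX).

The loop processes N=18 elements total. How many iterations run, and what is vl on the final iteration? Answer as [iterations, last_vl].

VLMAX = (128 × 2) / 64 = 4 lanes
18 elements at 4/iter → 5 passes, remainder 2 on the last

[iterations, last_vl] = [5, 2]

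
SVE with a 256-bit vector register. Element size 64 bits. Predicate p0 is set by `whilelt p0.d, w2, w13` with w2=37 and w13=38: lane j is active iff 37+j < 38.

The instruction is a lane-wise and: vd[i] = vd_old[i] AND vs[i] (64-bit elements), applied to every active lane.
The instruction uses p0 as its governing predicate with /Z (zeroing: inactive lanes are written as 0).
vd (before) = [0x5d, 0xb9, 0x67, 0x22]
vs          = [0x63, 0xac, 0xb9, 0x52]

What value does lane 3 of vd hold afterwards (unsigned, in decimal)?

lane count: 256 div 64 = 4
active while 37+j < 38, i.e. j ∈ [0,1) capped at 4 ⇒ 1
[0] and(0x5d,0x63) = 0x41
[1] tail/zero = 0x00
[2] tail/zero = 0x00
[3] tail/zero = 0x00

vd[3] = 0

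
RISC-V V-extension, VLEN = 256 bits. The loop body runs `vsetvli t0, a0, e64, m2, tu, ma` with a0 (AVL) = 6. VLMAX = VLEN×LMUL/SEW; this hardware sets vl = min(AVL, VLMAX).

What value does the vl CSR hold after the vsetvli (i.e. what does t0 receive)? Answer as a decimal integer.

lanes per group: 256·2/64 = 8
vl = min(AVL, VLMAX) = min(6, 8) = 6

vl = 6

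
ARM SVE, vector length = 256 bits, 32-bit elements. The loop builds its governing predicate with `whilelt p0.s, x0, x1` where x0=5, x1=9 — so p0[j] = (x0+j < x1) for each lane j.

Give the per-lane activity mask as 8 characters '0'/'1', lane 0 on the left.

predicate = 11110000

256-bit reg / 32-bit elem → 8 lanes
active while 5+j < 9, i.e. j ∈ [0,4) capped at 8 ⇒ 4
bits (lane 0 leftmost): 11110000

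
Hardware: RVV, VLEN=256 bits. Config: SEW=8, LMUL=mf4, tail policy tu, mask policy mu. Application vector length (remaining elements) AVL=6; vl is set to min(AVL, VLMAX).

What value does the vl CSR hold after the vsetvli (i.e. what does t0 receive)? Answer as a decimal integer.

VLMAX = VLEN×LMUL/SEW = 256×1/4/8 = 8
vl = min(AVL, VLMAX) = min(6, 8) = 6

vl = 6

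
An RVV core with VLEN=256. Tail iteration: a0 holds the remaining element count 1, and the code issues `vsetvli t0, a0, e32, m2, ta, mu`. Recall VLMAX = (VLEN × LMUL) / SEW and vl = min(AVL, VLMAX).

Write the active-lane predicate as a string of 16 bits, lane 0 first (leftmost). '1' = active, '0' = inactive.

lanes per group: 256·2/32 = 16
vl = min(AVL, VLMAX) = min(1, 16) = 1
bits (lane 0 leftmost): 1000000000000000

predicate = 1000000000000000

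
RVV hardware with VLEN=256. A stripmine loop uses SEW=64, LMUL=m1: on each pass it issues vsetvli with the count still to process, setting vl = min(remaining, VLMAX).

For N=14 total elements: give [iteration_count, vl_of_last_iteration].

[iterations, last_vl] = [4, 2]

VLMAX = (256 × 1) / 64 = 4 lanes
14 elements at 4/iter → 4 passes, remainder 2 on the last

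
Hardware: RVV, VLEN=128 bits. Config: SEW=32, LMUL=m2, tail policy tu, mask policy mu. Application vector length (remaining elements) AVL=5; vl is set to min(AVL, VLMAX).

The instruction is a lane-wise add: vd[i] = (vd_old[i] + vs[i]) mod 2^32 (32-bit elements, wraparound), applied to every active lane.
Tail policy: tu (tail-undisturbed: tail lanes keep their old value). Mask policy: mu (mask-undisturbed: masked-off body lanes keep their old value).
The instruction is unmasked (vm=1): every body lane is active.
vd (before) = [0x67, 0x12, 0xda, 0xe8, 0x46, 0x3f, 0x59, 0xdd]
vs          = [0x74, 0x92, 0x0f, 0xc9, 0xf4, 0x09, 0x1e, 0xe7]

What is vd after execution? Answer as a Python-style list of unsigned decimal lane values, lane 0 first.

VLMAX = VLEN×LMUL/SEW = 128×2/32 = 8
AVL=5 ≤ VLMAX=8, so vl = 5
vd[0] add(0x67,0x74) -> 0xdb
vd[1] add(0x12,0x92) -> 0xa4
vd[2] add(0xda,0x0f) -> 0xe9
vd[3] add(0xe8,0xc9) -> 0x1b1
vd[4] add(0x46,0xf4) -> 0x13a
vd[5] tail/keep -> 0x3f
vd[6] tail/keep -> 0x59
vd[7] tail/keep -> 0xdd

vd = [219, 164, 233, 433, 314, 63, 89, 221]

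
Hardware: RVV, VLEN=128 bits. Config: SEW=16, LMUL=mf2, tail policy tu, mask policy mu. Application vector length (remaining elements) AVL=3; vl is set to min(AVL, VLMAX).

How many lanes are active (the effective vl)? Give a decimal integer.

vl = 3

VLMAX = (128 × 1/2) / 16 = 4 lanes
AVL=3 ≤ VLMAX=4, so vl = 3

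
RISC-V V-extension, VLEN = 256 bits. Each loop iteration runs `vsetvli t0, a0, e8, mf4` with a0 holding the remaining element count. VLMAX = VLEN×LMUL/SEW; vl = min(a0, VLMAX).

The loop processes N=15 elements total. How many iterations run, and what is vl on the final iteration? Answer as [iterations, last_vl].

lanes per group: 256·1/4/8 = 8
15 elements at 8/iter → 2 passes, remainder 7 on the last

[iterations, last_vl] = [2, 7]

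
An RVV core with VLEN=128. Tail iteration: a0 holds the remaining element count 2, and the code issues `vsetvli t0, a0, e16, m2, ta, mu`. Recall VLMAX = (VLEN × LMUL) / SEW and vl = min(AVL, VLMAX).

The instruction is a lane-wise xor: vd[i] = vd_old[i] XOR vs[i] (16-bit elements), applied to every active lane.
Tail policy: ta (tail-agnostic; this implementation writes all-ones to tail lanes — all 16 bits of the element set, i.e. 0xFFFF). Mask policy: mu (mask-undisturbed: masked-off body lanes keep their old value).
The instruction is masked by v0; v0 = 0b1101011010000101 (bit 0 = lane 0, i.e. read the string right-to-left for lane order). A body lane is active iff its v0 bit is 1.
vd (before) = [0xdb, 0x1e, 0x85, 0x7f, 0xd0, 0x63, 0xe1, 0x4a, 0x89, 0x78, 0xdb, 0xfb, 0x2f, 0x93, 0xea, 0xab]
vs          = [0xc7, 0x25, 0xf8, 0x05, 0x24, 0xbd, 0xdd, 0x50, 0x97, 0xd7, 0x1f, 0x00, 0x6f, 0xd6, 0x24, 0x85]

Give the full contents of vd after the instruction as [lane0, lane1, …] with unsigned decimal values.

vd = [28, 30, 65535, 65535, 65535, 65535, 65535, 65535, 65535, 65535, 65535, 65535, 65535, 65535, 65535, 65535]

lanes per group: 128·2/16 = 16
vl = min(AVL, VLMAX) = min(2, 16) = 2
vd[0] xor(0xdb,0xc7) -> 0x1c
vd[1] mask-off/keep -> 0x1e
vd[2] tail/ones -> 0xffff
vd[3] tail/ones -> 0xffff
vd[4] tail/ones -> 0xffff
vd[5] tail/ones -> 0xffff
vd[6] tail/ones -> 0xffff
vd[7] tail/ones -> 0xffff
vd[8] tail/ones -> 0xffff
vd[9] tail/ones -> 0xffff
vd[10] tail/ones -> 0xffff
vd[11] tail/ones -> 0xffff
vd[12] tail/ones -> 0xffff
vd[13] tail/ones -> 0xffff
vd[14] tail/ones -> 0xffff
vd[15] tail/ones -> 0xffff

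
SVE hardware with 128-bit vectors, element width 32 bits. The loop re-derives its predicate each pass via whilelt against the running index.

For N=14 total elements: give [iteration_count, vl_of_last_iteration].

128-bit reg / 32-bit elem → 4 lanes
14 elements at 4/iter → 4 passes, remainder 2 on the last

[iterations, last_vl] = [4, 2]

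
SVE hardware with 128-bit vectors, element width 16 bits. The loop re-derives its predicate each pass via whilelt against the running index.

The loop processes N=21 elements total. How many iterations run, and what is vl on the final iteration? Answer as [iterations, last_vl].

[iterations, last_vl] = [3, 5]

lane count: 128 div 16 = 8
N=21: ⌈21/8⌉ = 3 iters; last vl = 21 − 2×8 = 5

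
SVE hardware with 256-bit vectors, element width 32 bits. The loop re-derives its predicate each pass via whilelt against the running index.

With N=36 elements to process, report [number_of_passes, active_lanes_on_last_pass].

register lanes = 256/32 = 8
iterations = ceil(36/8) = 5; final-pass vl = 4

[iterations, last_vl] = [5, 4]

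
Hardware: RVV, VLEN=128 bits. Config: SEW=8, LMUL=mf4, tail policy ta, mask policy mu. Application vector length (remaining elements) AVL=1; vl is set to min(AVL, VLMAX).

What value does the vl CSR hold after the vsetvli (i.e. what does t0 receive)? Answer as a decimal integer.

vl = 1

lanes per group: 128·1/4/8 = 4
vl ← min(1, 4) = 1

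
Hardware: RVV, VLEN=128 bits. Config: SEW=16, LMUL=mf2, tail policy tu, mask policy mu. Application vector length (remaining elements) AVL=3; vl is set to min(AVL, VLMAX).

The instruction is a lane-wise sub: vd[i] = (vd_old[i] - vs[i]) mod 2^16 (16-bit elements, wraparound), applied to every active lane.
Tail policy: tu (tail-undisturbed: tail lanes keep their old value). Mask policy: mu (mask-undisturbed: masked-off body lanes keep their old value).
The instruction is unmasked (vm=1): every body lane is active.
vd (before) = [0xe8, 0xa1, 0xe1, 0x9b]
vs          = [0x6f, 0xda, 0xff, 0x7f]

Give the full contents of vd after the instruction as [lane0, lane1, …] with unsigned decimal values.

lanes per group: 128·1/2/16 = 4
AVL=3 ≤ VLMAX=4, so vl = 3
[0] sub(0xe8,0x6f) = 0x79
[1] sub(0xa1,0xda) = 0xffc7
[2] sub(0xe1,0xff) = 0xffe2
[3] tail/keep = 0x9b

vd = [121, 65479, 65506, 155]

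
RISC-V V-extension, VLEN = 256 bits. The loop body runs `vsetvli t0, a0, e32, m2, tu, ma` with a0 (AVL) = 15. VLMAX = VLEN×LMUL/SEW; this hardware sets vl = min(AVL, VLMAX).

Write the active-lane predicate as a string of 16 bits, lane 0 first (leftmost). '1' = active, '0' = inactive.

lanes per group: 256·2/32 = 16
AVL=15 ≤ VLMAX=16, so vl = 15
bits (lane 0 leftmost): 1111111111111110

predicate = 1111111111111110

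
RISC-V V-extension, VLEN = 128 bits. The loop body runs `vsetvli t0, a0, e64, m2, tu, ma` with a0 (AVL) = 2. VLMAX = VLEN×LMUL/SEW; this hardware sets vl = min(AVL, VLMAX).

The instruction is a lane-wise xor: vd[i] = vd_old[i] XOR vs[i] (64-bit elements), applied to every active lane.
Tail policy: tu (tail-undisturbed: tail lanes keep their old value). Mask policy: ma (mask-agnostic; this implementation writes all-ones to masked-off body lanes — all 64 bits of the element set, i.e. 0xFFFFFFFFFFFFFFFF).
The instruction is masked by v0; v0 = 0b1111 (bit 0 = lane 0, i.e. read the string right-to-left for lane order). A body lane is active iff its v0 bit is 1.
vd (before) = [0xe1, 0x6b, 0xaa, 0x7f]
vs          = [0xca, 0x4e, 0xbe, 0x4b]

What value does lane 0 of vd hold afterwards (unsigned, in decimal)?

lanes per group: 128·2/64 = 4
vl = min(AVL, VLMAX) = min(2, 4) = 2
  i=0: xor(0xe1,0xca) → 43
  i=1: xor(0x6b,0x4e) → 37
  i=2: tail/keep → 170
  i=3: tail/keep → 127

vd[0] = 43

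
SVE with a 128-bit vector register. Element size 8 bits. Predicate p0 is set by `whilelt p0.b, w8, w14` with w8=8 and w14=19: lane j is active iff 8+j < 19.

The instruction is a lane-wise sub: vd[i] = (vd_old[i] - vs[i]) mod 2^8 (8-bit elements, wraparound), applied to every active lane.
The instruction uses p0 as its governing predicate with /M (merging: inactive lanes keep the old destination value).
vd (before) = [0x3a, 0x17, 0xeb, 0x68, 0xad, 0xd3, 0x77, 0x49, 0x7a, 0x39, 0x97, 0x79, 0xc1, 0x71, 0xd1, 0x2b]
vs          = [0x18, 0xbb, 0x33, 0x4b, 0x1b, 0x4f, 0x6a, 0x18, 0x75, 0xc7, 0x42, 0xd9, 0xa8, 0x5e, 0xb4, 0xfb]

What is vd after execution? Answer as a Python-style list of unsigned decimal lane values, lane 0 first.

vd = [34, 92, 184, 29, 146, 132, 13, 49, 5, 114, 85, 121, 193, 113, 209, 43]

register lanes = 128/8 = 16
whilelt: lane j active iff 8+j < 19 → j < 11 → 11 active
lane  0: sub(0x3a,0x18) ⇒ 0x22
lane  1: sub(0x17,0xbb) ⇒ 0x5c
lane  2: sub(0xeb,0x33) ⇒ 0xb8
lane  3: sub(0x68,0x4b) ⇒ 0x1d
lane  4: sub(0xad,0x1b) ⇒ 0x92
lane  5: sub(0xd3,0x4f) ⇒ 0x84
lane  6: sub(0x77,0x6a) ⇒ 0x0d
lane  7: sub(0x49,0x18) ⇒ 0x31
lane  8: sub(0x7a,0x75) ⇒ 0x05
lane  9: sub(0x39,0xc7) ⇒ 0x72
lane 10: sub(0x97,0x42) ⇒ 0x55
lane 11: tail/keep ⇒ 0x79
lane 12: tail/keep ⇒ 0xc1
lane 13: tail/keep ⇒ 0x71
lane 14: tail/keep ⇒ 0xd1
lane 15: tail/keep ⇒ 0x2b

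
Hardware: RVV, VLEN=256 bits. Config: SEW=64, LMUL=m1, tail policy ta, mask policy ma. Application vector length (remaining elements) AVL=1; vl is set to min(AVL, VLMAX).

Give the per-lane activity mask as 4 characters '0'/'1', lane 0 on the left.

lanes per group: 256·1/64 = 4
vl = min(AVL, VLMAX) = min(1, 4) = 1
bits (lane 0 leftmost): 1000

predicate = 1000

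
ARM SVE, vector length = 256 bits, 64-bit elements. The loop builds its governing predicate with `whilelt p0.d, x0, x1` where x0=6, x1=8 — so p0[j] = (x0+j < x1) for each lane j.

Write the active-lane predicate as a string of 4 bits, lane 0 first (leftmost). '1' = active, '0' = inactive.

predicate = 1100

register lanes = 256/64 = 4
whilelt: lane j active iff 6+j < 8 → j < 2 → 2 active
bits (lane 0 leftmost): 1100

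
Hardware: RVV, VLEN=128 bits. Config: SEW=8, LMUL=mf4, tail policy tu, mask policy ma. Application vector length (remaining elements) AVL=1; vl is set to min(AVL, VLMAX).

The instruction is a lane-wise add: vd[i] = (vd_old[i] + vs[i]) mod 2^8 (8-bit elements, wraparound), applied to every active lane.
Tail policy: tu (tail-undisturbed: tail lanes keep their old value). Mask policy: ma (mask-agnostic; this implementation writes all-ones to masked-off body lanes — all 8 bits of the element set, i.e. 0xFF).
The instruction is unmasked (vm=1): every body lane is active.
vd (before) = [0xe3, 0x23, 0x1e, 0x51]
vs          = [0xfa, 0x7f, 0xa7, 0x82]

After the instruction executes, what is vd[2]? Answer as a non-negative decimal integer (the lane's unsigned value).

vd[2] = 30

VLMAX = (128 × 1/4) / 8 = 4 lanes
AVL=1 ≤ VLMAX=4, so vl = 1
vd[0] add(0xe3,0xfa) -> 0xdd
vd[1] tail/keep -> 0x23
vd[2] tail/keep -> 0x1e
vd[3] tail/keep -> 0x51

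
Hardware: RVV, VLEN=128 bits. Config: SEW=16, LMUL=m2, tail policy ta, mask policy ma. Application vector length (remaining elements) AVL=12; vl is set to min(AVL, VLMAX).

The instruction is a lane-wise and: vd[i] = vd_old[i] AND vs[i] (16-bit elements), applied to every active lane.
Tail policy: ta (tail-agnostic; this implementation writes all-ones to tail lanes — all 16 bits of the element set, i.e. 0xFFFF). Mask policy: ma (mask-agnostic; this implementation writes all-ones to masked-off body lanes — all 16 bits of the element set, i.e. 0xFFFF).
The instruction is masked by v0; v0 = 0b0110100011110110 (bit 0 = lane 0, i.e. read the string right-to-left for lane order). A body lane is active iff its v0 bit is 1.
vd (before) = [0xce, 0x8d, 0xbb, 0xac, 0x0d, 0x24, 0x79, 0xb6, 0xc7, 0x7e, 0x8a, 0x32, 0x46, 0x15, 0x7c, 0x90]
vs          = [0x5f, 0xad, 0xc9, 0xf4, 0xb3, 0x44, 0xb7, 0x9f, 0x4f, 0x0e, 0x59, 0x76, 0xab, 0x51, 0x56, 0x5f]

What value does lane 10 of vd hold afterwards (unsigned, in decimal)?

VLMAX = VLEN×LMUL/SEW = 128×2/16 = 16
vl ← min(12, 16) = 12
[0] mask-off/ones = 0xffff
[1] and(0x8d,0xad) = 0x8d
[2] and(0xbb,0xc9) = 0x89
[3] mask-off/ones = 0xffff
[4] and(0x0d,0xb3) = 0x01
[5] and(0x24,0x44) = 0x04
[6] and(0x79,0xb7) = 0x31
[7] and(0xb6,0x9f) = 0x96
[8] mask-off/ones = 0xffff
[9] mask-off/ones = 0xffff
[10] mask-off/ones = 0xffff
[11] and(0x32,0x76) = 0x32
[12] tail/ones = 0xffff
[13] tail/ones = 0xffff
[14] tail/ones = 0xffff
[15] tail/ones = 0xffff

vd[10] = 65535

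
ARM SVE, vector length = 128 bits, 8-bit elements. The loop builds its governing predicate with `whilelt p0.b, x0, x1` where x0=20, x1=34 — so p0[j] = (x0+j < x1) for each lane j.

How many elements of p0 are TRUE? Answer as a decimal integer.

register lanes = 128/8 = 16
p0[j] = (20+j < 34); true for j=0..13 → 14 lanes set

vl = 14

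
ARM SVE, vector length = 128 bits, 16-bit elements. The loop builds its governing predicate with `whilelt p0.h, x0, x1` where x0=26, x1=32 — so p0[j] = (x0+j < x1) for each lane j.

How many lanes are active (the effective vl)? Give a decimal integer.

register lanes = 128/16 = 8
active while 26+j < 32, i.e. j ∈ [0,6) capped at 8 ⇒ 6

vl = 6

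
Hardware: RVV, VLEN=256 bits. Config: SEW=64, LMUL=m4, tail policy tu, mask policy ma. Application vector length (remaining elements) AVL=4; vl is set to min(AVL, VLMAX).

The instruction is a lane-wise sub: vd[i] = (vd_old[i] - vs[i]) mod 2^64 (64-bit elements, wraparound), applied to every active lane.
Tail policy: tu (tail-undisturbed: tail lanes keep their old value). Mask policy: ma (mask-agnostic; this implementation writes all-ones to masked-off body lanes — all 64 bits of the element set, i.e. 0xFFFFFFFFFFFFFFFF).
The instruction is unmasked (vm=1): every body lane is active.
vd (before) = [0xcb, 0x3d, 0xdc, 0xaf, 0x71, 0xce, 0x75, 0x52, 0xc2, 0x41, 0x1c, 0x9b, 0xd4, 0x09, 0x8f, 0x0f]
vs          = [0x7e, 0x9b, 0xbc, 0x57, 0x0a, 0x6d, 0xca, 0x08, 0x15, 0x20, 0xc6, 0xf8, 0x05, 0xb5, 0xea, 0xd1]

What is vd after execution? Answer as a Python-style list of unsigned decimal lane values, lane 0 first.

VLMAX = VLEN×LMUL/SEW = 256×4/64 = 16
AVL=4 ≤ VLMAX=16, so vl = 4
[0] sub(0xcb,0x7e) = 0x4d
[1] sub(0x3d,0x9b) = 0xffffffffffffffa2
[2] sub(0xdc,0xbc) = 0x20
[3] sub(0xaf,0x57) = 0x58
[4] tail/keep = 0x71
[5] tail/keep = 0xce
[6] tail/keep = 0x75
[7] tail/keep = 0x52
[8] tail/keep = 0xc2
[9] tail/keep = 0x41
[10] tail/keep = 0x1c
[11] tail/keep = 0x9b
[12] tail/keep = 0xd4
[13] tail/keep = 0x09
[14] tail/keep = 0x8f
[15] tail/keep = 0x0f

vd = [77, 18446744073709551522, 32, 88, 113, 206, 117, 82, 194, 65, 28, 155, 212, 9, 143, 15]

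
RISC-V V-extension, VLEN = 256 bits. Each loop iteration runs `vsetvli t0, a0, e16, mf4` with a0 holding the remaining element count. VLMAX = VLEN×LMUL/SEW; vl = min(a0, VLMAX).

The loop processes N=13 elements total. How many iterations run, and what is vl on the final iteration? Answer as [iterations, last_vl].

VLMAX = (256 × 1/4) / 16 = 4 lanes
iterations = ceil(13/4) = 4; final-pass vl = 1

[iterations, last_vl] = [4, 1]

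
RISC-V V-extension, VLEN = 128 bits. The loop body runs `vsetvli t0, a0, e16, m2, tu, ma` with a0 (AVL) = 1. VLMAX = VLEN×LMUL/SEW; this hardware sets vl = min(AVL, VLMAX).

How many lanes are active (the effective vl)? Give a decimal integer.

vl = 1

VLMAX = (128 × 2) / 16 = 16 lanes
vl ← min(1, 16) = 1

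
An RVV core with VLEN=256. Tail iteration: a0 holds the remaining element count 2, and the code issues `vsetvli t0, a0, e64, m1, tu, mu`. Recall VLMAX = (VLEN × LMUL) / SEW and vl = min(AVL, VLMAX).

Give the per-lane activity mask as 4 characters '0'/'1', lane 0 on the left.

lanes per group: 256·1/64 = 4
vl = min(AVL, VLMAX) = min(2, 4) = 2
bits (lane 0 leftmost): 1100

predicate = 1100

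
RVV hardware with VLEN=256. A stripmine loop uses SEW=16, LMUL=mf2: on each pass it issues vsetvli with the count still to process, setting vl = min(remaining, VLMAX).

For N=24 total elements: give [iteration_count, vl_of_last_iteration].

[iterations, last_vl] = [3, 8]

VLMAX = (256 × 1/2) / 16 = 8 lanes
24 elements at 8/iter → 3 passes, remainder 8 on the last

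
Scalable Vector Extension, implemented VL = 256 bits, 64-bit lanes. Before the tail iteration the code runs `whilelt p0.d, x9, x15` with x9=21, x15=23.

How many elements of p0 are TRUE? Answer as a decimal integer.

register lanes = 256/64 = 4
p0[j] = (21+j < 23); true for j=0..1 → 2 lanes set

vl = 2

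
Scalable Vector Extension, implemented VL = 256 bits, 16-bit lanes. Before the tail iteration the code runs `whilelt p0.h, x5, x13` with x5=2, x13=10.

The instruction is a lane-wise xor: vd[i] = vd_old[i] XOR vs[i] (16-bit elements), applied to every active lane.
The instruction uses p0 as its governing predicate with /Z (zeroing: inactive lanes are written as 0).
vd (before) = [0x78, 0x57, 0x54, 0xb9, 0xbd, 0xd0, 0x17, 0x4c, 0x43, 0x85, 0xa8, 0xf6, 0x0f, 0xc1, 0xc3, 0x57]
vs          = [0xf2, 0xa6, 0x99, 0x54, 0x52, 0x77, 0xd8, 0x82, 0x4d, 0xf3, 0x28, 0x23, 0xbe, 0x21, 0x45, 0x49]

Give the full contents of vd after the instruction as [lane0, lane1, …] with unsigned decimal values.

vd = [138, 241, 205, 237, 239, 167, 207, 206, 0, 0, 0, 0, 0, 0, 0, 0]

register lanes = 256/16 = 16
whilelt: lane j active iff 2+j < 10 → j < 8 → 8 active
vd[0] xor(0x78,0xf2) -> 0x8a
vd[1] xor(0x57,0xa6) -> 0xf1
vd[2] xor(0x54,0x99) -> 0xcd
vd[3] xor(0xb9,0x54) -> 0xed
vd[4] xor(0xbd,0x52) -> 0xef
vd[5] xor(0xd0,0x77) -> 0xa7
vd[6] xor(0x17,0xd8) -> 0xcf
vd[7] xor(0x4c,0x82) -> 0xce
vd[8] tail/zero -> 0x00
vd[9] tail/zero -> 0x00
vd[10] tail/zero -> 0x00
vd[11] tail/zero -> 0x00
vd[12] tail/zero -> 0x00
vd[13] tail/zero -> 0x00
vd[14] tail/zero -> 0x00
vd[15] tail/zero -> 0x00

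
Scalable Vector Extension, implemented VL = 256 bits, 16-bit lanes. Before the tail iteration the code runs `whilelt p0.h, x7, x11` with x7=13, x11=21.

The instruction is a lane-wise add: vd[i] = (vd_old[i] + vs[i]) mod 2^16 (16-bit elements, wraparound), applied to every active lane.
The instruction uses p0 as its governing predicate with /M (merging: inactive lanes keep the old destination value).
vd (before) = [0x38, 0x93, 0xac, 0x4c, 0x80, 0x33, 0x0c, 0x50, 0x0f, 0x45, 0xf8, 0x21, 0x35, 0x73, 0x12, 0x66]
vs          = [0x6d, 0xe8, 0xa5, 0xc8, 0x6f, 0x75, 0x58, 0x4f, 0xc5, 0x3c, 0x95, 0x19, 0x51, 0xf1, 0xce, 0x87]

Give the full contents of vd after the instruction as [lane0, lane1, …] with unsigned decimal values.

vd = [165, 379, 337, 276, 239, 168, 100, 159, 15, 69, 248, 33, 53, 115, 18, 102]

lane count: 256 div 16 = 16
active while 13+j < 21, i.e. j ∈ [0,8) capped at 16 ⇒ 8
lane  0: add(0x38,0x6d) ⇒ 0xa5
lane  1: add(0x93,0xe8) ⇒ 0x17b
lane  2: add(0xac,0xa5) ⇒ 0x151
lane  3: add(0x4c,0xc8) ⇒ 0x114
lane  4: add(0x80,0x6f) ⇒ 0xef
lane  5: add(0x33,0x75) ⇒ 0xa8
lane  6: add(0x0c,0x58) ⇒ 0x64
lane  7: add(0x50,0x4f) ⇒ 0x9f
lane  8: tail/keep ⇒ 0x0f
lane  9: tail/keep ⇒ 0x45
lane 10: tail/keep ⇒ 0xf8
lane 11: tail/keep ⇒ 0x21
lane 12: tail/keep ⇒ 0x35
lane 13: tail/keep ⇒ 0x73
lane 14: tail/keep ⇒ 0x12
lane 15: tail/keep ⇒ 0x66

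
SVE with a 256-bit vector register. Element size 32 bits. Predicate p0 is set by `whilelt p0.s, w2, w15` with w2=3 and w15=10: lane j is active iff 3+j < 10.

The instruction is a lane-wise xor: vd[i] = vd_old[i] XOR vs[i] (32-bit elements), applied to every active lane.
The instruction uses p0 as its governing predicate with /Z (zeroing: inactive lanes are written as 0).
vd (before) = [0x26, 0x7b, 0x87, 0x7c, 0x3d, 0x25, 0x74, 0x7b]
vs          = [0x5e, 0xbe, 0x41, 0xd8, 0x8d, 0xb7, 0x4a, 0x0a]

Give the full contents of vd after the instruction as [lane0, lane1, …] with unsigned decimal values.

256-bit reg / 32-bit elem → 8 lanes
p0[j] = (3+j < 10); true for j=0..6 → 7 lanes set
lane  0: xor(0x26,0x5e) ⇒ 0x78
lane  1: xor(0x7b,0xbe) ⇒ 0xc5
lane  2: xor(0x87,0x41) ⇒ 0xc6
lane  3: xor(0x7c,0xd8) ⇒ 0xa4
lane  4: xor(0x3d,0x8d) ⇒ 0xb0
lane  5: xor(0x25,0xb7) ⇒ 0x92
lane  6: xor(0x74,0x4a) ⇒ 0x3e
lane  7: tail/zero ⇒ 0x00

vd = [120, 197, 198, 164, 176, 146, 62, 0]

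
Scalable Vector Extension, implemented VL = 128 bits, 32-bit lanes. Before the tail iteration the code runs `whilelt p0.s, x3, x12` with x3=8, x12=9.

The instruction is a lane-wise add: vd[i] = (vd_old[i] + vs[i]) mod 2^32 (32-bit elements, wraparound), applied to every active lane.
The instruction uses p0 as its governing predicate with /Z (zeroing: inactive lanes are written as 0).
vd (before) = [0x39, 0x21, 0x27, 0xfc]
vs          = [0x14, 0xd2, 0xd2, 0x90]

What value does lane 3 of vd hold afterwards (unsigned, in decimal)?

vd[3] = 0

128-bit reg / 32-bit elem → 4 lanes
active while 8+j < 9, i.e. j ∈ [0,1) capped at 4 ⇒ 1
  i=0: add(0x39,0x14) → 77
  i=1: tail/zero → 0
  i=2: tail/zero → 0
  i=3: tail/zero → 0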